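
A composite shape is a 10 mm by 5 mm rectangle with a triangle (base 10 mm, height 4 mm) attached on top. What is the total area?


Composite shape: rectangle + triangle
Rectangle area = 10 * 5 = 50
Triangle area = 0.5 * 10 * 4 = 20
Total = 50 + 20
Total = 70
70 mm^2


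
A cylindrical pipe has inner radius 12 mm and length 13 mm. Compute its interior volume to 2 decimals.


Shape: cylinder
Radius r = 12 mm, Height h = 13 mm
Formula: V = pi * r^2 * h
r^2 = 144
V = pi * 144 * 13
V = 1872 * pi
V = 5881.06
5881.06 mm^3


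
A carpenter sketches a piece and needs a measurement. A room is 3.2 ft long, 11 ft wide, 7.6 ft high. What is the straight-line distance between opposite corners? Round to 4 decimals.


Shape: rectangular box (space diagonal)
l = 3.2 ft, w = 11 ft, h = 7.6 ft
Visualize: the diagonal of the base, then a right triangle with that diagonal and the height.
Formula: d = sqrt(l^2 + w^2 + h^2)
l^2 + w^2 + h^2 = 10.24 + 121 + 57.76 = 189
d = sqrt(189)
d = 13.7477
13.7477 ft


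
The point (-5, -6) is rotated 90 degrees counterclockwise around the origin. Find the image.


Transformation: rotation about the origin
Original point: (-5, -6)
Rule for 90 deg counterclockwise: (x, y) -> (-y, x)
Apply: (-5, -6) -> (6, -5)
(6, -5)


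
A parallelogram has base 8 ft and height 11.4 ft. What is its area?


Shape: parallelogram
Base b = 8 ft, Height h = 11.4 ft
Formula: A = b * h
A = 8 * 11.4
A = 91.2
91.2 ft^2


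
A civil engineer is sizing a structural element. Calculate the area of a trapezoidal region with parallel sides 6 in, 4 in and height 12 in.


Shape: trapezoid
Parallel sides a = 6 in, b = 4 in; Height h = 12 in
Formula: A = (a + b) * h / 2
a + b = 6 + 4 = 10
A = 10 * 12 / 2
A = 120 / 2
A = 60
60 in^2


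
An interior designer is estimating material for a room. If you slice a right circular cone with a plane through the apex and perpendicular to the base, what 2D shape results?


Solid: right circular cone
Cutting plane: through the apex and perpendicular to the base
Visualize the intersection of the plane with the solid's surface.
The boundary of the cut region is a isosceles triangle.
isosceles triangle


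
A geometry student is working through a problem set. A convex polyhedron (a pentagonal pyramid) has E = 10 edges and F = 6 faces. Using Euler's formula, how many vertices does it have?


Polyhedron: pentagonal pyramid
Euler's formula for convex polyhedra: V - E + F = 2
Given: E = 10 edges and F = 6 faces
Solve for V:
V = 2 + E - F = 2 + 10 - 6 = 6
6 vertices


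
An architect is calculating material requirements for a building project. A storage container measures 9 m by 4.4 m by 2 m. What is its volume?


Shape: rectangular prism
l = 9 m, w = 4.4 m, h = 2 m
Formula: V = l * w * h
V = 9 * 4.4 * 2
V = 39.6 * 2
V = 79.2
79.2 m^3


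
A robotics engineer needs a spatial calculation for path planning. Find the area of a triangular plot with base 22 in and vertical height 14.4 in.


Shape: triangle
Base b = 22 in, Height h = 14.4 in
Formula: A = (1/2) * b * h
A = 0.5 * 22 * 14.4
A = 0.5 * 316.8
A = 158.4
158.4 in^2


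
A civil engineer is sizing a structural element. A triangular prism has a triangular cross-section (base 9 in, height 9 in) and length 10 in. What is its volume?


Shape: triangular prism
Triangle base = 9 in, triangle height = 9 in, prism length L = 10 in
Formula: V = (1/2 * b * h_tri) * L
Cross-section area = 0.5 * 9 * 9 = 40.5
V = 40.5 * 10
V = 405
405 in^3


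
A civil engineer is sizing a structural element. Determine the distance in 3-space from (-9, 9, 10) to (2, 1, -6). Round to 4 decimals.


3D distance between two points
P1 = (-9, 9, 10), P2 = (2, 1, -6)
Formula: d = sqrt((x2-x1)^2 + (y2-y1)^2 + (z2-z1)^2)
dx = 2 - -9 = 11
dy = 1 - 9 = -8
dz = -6 - 10 = -16
dx^2 + dy^2 + dz^2 = 121 + 64 + 256 = 441
d = sqrt(441)
d = 21.0
21 units


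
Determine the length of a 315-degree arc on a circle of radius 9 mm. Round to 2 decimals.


Shape: circular arc
Radius r = 9 mm, Angle = 315 degrees
Formula: L = (angle/360) * 2 * pi * r
2 * pi * r = 18 * pi
L = (315/360) * 18 * pi
L = 15.75 * pi
L = 49.48
49.48 mm


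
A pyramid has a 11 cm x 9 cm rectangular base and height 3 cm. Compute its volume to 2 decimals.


Shape: rectangular pyramid
Base: 11 cm x 9 cm, Height h = 3 cm
Formula: V = (1/3) * base_area * h
base_area = 11 * 9 = 99
base_area * h = 99 * 3 = 297
V = 297 / 3
V = 99
99 cm^3


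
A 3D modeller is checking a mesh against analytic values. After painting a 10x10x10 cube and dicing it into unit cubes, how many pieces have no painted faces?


Large cube: 10 x 10 x 10, cut into unit cubes.
n = 10, so n - 2 = 8
Unpainted cubes form the interior (n - 2)^3 block.
(n - 2)^3 = 8^3 = 512
512 unit cubes


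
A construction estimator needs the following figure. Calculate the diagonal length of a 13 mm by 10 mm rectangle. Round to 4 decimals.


Shape: rectangle (diagonal via Pythagoras)
Sides: 13 mm and 10 mm
Formula: d = sqrt(l^2 + w^2)
l^2 = 169, w^2 = 100
l^2 + w^2 = 269
d = sqrt(269)
d = 16.4012
16.4012 mm


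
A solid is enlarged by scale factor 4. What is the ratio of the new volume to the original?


Linear scale factor k = 4
Rule: under a linear scaling by k, volumes scale by k^3.
k^3 = 4 * 4 * 4
k^3 = 16 * 4
k^3 = 64
Volume scales by a factor of 64.
64 (dimensionless)


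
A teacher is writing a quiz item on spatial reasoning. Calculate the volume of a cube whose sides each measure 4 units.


Shape: cube
Side s = 4 units
Formula: V = s^3
V = 4 * 4 * 4
V = 16 * 4
V = 64
64 units^3


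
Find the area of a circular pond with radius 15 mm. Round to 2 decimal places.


Shape: circle
Radius r = 15 mm
Formula: A = pi * r^2
r^2 = 15^2 = 225
A = pi * 225
A = 706.86
706.86 mm^2


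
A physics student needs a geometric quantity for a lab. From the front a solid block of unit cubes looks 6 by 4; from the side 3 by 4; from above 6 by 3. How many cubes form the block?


Orthographic views of a solid rectangular block:
Front view 6 x 4 -> length = 6, height = 4
Side view 3 x 4 -> width = 3, height = 4 (consistent)
Top view 6 x 3 -> confirms length = 6, width = 3
The block is 6 x 3 x 4.
Total unit cubes = 6 * 3 * 4 = 72
72 unit cubes


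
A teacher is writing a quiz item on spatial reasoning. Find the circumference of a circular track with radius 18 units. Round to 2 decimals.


Shape: circle
Radius r = 18 units
Formula: C = 2 * pi * r
C = 2 * pi * 18
C = 36 * pi
C = 113.1
113.1 units


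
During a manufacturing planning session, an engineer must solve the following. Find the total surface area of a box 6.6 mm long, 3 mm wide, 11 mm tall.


Shape: rectangular prism
l = 6.6 mm, w = 3 mm, h = 11 mm
Formula: SA = 2(lw + lh + wh)
lw = 19.8, lh = 72.6, wh = 33
lw + lh + wh = 125.4
SA = 2 * 125.4
SA = 250.8
250.8 mm^2


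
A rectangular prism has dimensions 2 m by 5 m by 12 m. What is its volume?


Shape: rectangular prism
l = 2 m, w = 5 m, h = 12 m
Formula: V = l * w * h
V = 2 * 5 * 12
V = 10 * 12
V = 120
120 m^3


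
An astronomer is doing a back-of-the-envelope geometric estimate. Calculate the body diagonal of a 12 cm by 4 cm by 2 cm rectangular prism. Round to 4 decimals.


Shape: rectangular box (space diagonal)
l = 12 cm, w = 4 cm, h = 2 cm
Visualize: the diagonal of the base, then a right triangle with that diagonal and the height.
Formula: d = sqrt(l^2 + w^2 + h^2)
l^2 + w^2 + h^2 = 144 + 16 + 4 = 164
d = sqrt(164)
d = 12.8062
12.8062 cm


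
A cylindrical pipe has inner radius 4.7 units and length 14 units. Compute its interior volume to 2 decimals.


Shape: cylinder
Radius r = 4.7 units, Height h = 14 units
Formula: V = pi * r^2 * h
r^2 = 22.09
V = pi * 22.09 * 14
V = 309.26 * pi
V = 971.57
971.57 units^3


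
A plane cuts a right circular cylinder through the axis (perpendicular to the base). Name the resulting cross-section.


Solid: right circular cylinder
Cutting plane: through the axis (perpendicular to the base)
Visualize the intersection of the plane with the solid's surface.
The boundary of the cut region is a rectangle.
rectangle


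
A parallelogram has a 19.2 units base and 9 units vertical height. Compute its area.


Shape: parallelogram
Base b = 19.2 units, Height h = 9 units
Formula: A = b * h
A = 19.2 * 9
A = 172.8
172.8 units^2


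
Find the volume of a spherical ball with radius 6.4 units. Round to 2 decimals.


Shape: sphere
Radius r = 6.4 units
Formula: V = (4/3) * pi * r^3
r^3 = 262.144
(4/3) * 262.144 = 349.525333
V = 349.525333 * pi
V = 1098.07
1098.07 units^3


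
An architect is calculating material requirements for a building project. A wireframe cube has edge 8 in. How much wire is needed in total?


Shape: cube
Side s = 8 in
A cube has 12 edges, all equal.
Formula: total edge length = 12 * s
Total = 12 * 8
Total = 96
96 in


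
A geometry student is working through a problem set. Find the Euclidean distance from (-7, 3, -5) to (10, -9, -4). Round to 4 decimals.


3D distance between two points
P1 = (-7, 3, -5), P2 = (10, -9, -4)
Formula: d = sqrt((x2-x1)^2 + (y2-y1)^2 + (z2-z1)^2)
dx = 10 - -7 = 17
dy = -9 - 3 = -12
dz = -4 - -5 = 1
dx^2 + dy^2 + dz^2 = 289 + 144 + 1 = 434
d = sqrt(434)
d = 20.8327
20.8327 units


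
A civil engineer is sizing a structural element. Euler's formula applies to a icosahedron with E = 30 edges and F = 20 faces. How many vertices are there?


Polyhedron: icosahedron
Euler's formula for convex polyhedra: V - E + F = 2
Given: E = 30 edges and F = 20 faces
Solve for V:
V = 2 + E - F = 2 + 30 - 20 = 12
12 vertices


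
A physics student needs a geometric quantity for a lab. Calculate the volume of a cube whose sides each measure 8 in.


Shape: cube
Side s = 8 in
Formula: V = s^3
V = 8 * 8 * 8
V = 64 * 8
V = 512
512 in^3


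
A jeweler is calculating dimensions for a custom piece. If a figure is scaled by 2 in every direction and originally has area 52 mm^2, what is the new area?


Linear scale factor k = 2
Original area = 52 mm^2
Rule: under a linear scaling by k, areas scale by k^2.
k^2 = 2^2 = 4
New area = 52 * 4
New area = 208
208 mm^2


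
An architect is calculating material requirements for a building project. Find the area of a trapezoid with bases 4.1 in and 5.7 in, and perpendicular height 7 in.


Shape: trapezoid
Parallel sides a = 4.1 in, b = 5.7 in; Height h = 7 in
Formula: A = (a + b) * h / 2
a + b = 4.1 + 5.7 = 9.8
A = 9.8 * 7 / 2
A = 68.6 / 2
A = 34.3
34.3 in^2


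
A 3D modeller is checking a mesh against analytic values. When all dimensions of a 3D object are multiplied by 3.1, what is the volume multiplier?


Linear scale factor k = 3.1
Rule: under a linear scaling by k, volumes scale by k^3.
k^3 = 3.1 * 3.1 * 3.1
k^3 = 9.61 * 3.1
k^3 = 29.791
Volume scales by a factor of 29.791.
29.791 (dimensionless)


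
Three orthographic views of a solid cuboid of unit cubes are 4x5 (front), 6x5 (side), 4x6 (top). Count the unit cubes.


Orthographic views of a solid rectangular block:
Front view 4 x 5 -> length = 4, height = 5
Side view 6 x 5 -> width = 6, height = 5 (consistent)
Top view 4 x 6 -> confirms length = 4, width = 6
The block is 4 x 6 x 5.
Total unit cubes = 4 * 6 * 5 = 120
120 unit cubes


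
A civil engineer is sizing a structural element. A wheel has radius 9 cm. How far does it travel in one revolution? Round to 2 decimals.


Shape: circle
Radius r = 9 cm
Formula: C = 2 * pi * r
C = 2 * pi * 9
C = 18 * pi
C = 56.55
56.55 cm


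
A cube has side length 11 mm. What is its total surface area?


Shape: cube
Side s = 11 mm
A cube has 6 square faces.
Formula: SA = 6 * s^2
s^2 = 121
SA = 6 * 121
SA = 726
726 mm^2


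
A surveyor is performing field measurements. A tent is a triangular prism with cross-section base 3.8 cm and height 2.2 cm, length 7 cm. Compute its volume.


Shape: triangular prism
Triangle base = 3.8 cm, triangle height = 2.2 cm, prism length L = 7 cm
Formula: V = (1/2 * b * h_tri) * L
Cross-section area = 0.5 * 3.8 * 2.2 = 4.18
V = 4.18 * 7
V = 29.26
29.26 cm^3


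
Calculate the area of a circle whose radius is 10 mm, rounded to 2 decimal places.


Shape: circle
Radius r = 10 mm
Formula: A = pi * r^2
r^2 = 10^2 = 100
A = pi * 100
A = 314.16
314.16 mm^2


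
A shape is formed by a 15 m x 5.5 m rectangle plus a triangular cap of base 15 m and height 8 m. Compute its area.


Composite shape: rectangle + triangle
Rectangle area = 15 * 5.5 = 82.5
Triangle area = 0.5 * 15 * 8 = 60
Total = 82.5 + 60
Total = 142.5
142.5 m^2


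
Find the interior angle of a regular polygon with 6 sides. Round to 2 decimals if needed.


Shape: regular hexagon (6 sides)
Formula: interior angle = (n - 2) * 180 / n
(n - 2) = 4
(n - 2) * 180 = 720
angle = 720 / 6
angle = 120
120 degrees


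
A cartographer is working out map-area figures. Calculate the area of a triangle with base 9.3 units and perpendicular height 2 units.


Shape: triangle
Base b = 9.3 units, Height h = 2 units
Formula: A = (1/2) * b * h
A = 0.5 * 9.3 * 2
A = 0.5 * 18.6
A = 9.3
9.3 units^2


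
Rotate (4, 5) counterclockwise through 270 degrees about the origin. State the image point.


Transformation: rotation about the origin
Original point: (4, 5)
Rule for 270 deg counterclockwise: (x, y) -> (y, -x)
Apply: (4, 5) -> (5, -4)
(5, -4)


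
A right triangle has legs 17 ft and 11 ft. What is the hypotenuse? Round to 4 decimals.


Shape: right triangle
Legs a = 17 ft, b = 11 ft
Formula: c = sqrt(a^2 + b^2)
a^2 = 289, b^2 = 121
a^2 + b^2 = 410
c = sqrt(410)
c = 20.2485
20.2485 ft


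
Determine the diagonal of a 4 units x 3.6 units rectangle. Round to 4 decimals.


Shape: rectangle (diagonal via Pythagoras)
Sides: 4 units and 3.6 units
Formula: d = sqrt(l^2 + w^2)
l^2 = 16, w^2 = 12.96
l^2 + w^2 = 28.96
d = sqrt(28.96)
d = 5.3814
5.3814 units


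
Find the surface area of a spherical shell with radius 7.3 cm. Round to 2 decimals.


Shape: sphere
Radius r = 7.3 cm
Formula: SA = 4 * pi * r^2
r^2 = 53.29
SA = 4 * pi * 53.29
SA = 213.16 * pi
SA = 669.66
669.66 cm^2


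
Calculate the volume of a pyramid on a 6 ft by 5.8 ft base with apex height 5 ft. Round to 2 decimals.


Shape: rectangular pyramid
Base: 6 ft x 5.8 ft, Height h = 5 ft
Formula: V = (1/3) * base_area * h
base_area = 6 * 5.8 = 34.8
base_area * h = 34.8 * 5 = 174
V = 174 / 3
V = 58
58 ft^3


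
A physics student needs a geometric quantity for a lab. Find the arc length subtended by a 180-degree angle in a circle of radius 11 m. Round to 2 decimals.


Shape: circular arc
Radius r = 11 m, Angle = 180 degrees
Formula: L = (angle/360) * 2 * pi * r
2 * pi * r = 22 * pi
L = (180/360) * 22 * pi
L = 11 * pi
L = 34.56
34.56 m


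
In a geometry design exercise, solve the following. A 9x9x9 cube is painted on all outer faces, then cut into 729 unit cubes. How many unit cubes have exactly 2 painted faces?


Large cube: 9 x 9 x 9, cut into unit cubes.
n = 9, so n - 2 = 7
Cubes with 2 painted faces lie along the edges, excluding corners.
A cube has 12 edges; each contributes (n - 2) = 7 such cubes.
Count = 12 * 7 = 84
84 unit cubes


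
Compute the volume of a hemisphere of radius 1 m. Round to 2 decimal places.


Shape: hemisphere (half of a sphere)
Radius r = 1 m
Formula: V = (1/2) * (4/3) * pi * r^3 = (2/3) * pi * r^3
r^3 = 1
(2/3) * 1 = 0.666667
V = 0.666667 * pi
V = 2.09
2.09 m^3


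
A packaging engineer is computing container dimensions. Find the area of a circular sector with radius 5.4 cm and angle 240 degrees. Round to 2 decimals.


Shape: circular sector
Radius r = 5.4 cm, Angle = 240 degrees
Formula: A = (angle/360) * pi * r^2
r^2 = 29.16
Fraction of circle = 240/360
A = (240/360) * pi * 29.16
A = 19.44 * pi
A = 61.07
61.07 cm^2


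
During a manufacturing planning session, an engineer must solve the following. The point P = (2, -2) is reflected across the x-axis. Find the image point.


Transformation: reflection
Original point: (2, -2)
Rule for reflection over the x-axis: (x, y) -> (x, -y)
Apply: (2, -2) -> (2, 2)
(2, 2)


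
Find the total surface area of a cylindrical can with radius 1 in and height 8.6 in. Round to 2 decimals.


Shape: closed cylinder
Radius r = 1 in, Height h = 8.6 in
Formula: SA = 2*pi*r^2 + 2*pi*r*h = 2*pi*r*(r + h)
r + h = 9.6
2 * r * (r + h) = 2 * 1 * 9.6 = 19.2
SA = 19.2 * pi
SA = 60.32
60.32 in^2


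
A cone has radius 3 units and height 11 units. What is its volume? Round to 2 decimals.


Shape: cone
Radius r = 3 units, Height h = 11 units
Formula: V = (1/3) * pi * r^2 * h
r^2 = 9
pi * r^2 * h = pi * 9 * 11 = 99 * pi
V = 99 * pi / 3
V = 103.67
103.67 units^3


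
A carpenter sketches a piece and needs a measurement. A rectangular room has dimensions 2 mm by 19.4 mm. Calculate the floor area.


Shape: rectangle
Length l = 2 mm, Width w = 19.4 mm
Formula: A = l * w
A = 2 * 19.4
A = 38.8
38.8 mm^2


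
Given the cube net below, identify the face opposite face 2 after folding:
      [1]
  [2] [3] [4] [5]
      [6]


Net: cross layout. Take square 3 as the base (bottom).
Fold the four squares in the horizontal row up around 3: 2 -> left, 4 -> right, 5 wraps to the top.
Fold 1 and 6 up from 3: 1 -> back, 6 -> front.
Opposite pairs are therefore: (1, 6), (2, 4), (3, 5).
Face 2 is opposite face 4.
face 4


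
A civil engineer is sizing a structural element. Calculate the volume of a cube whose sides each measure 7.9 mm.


Shape: cube
Side s = 7.9 mm
Formula: V = s^3
V = 7.9 * 7.9 * 7.9
V = 62.41 * 7.9
V = 493.039
493.039 mm^3


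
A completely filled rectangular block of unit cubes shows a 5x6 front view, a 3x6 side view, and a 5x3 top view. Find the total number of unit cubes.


Orthographic views of a solid rectangular block:
Front view 5 x 6 -> length = 5, height = 6
Side view 3 x 6 -> width = 3, height = 6 (consistent)
Top view 5 x 3 -> confirms length = 5, width = 3
The block is 5 x 3 x 6.
Total unit cubes = 5 * 3 * 6 = 90
90 unit cubes


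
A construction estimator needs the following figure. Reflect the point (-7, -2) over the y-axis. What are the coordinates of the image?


Transformation: reflection
Original point: (-7, -2)
Rule for reflection over the y-axis: (x, y) -> (-x, y)
Apply: (-7, -2) -> (7, -2)
(7, -2)


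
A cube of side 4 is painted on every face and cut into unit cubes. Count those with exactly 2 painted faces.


Large cube: 4 x 4 x 4, cut into unit cubes.
n = 4, so n - 2 = 2
Cubes with 2 painted faces lie along the edges, excluding corners.
A cube has 12 edges; each contributes (n - 2) = 2 such cubes.
Count = 12 * 2 = 24
24 unit cubes


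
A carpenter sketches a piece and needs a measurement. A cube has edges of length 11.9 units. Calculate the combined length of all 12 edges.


Shape: cube
Side s = 11.9 units
A cube has 12 edges, all equal.
Formula: total edge length = 12 * s
Total = 12 * 11.9
Total = 142.8
142.8 units


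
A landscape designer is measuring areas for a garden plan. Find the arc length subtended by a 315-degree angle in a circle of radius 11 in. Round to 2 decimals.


Shape: circular arc
Radius r = 11 in, Angle = 315 degrees
Formula: L = (angle/360) * 2 * pi * r
2 * pi * r = 22 * pi
L = (315/360) * 22 * pi
L = 19.25 * pi
L = 60.48
60.48 in


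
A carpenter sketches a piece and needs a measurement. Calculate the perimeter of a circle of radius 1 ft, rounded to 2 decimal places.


Shape: circle
Radius r = 1 ft
Formula: C = 2 * pi * r
C = 2 * pi * 1
C = 2 * pi
C = 6.28
6.28 ft


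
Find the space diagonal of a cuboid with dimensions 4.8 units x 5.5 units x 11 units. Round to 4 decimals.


Shape: rectangular box (space diagonal)
l = 4.8 units, w = 5.5 units, h = 11 units
Visualize: the diagonal of the base, then a right triangle with that diagonal and the height.
Formula: d = sqrt(l^2 + w^2 + h^2)
l^2 + w^2 + h^2 = 23.04 + 30.25 + 121 = 174.29
d = sqrt(174.29)
d = 13.2019
13.2019 units


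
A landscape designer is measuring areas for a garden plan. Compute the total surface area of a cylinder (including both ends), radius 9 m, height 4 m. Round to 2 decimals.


Shape: closed cylinder
Radius r = 9 m, Height h = 4 m
Formula: SA = 2*pi*r^2 + 2*pi*r*h = 2*pi*r*(r + h)
r + h = 13
2 * r * (r + h) = 2 * 9 * 13 = 234
SA = 234 * pi
SA = 735.13
735.13 m^2


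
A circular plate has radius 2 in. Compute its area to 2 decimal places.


Shape: circle
Radius r = 2 in
Formula: A = pi * r^2
r^2 = 2^2 = 4
A = pi * 4
A = 12.57
12.57 in^2


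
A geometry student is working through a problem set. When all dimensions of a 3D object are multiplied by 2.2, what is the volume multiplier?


Linear scale factor k = 2.2
Rule: under a linear scaling by k, volumes scale by k^3.
k^3 = 2.2 * 2.2 * 2.2
k^3 = 4.84 * 2.2
k^3 = 10.648
Volume scales by a factor of 10.648.
10.648 (dimensionless)


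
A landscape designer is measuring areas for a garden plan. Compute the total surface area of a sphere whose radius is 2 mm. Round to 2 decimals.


Shape: sphere
Radius r = 2 mm
Formula: SA = 4 * pi * r^2
r^2 = 4
SA = 4 * pi * 4
SA = 16 * pi
SA = 50.27
50.27 mm^2


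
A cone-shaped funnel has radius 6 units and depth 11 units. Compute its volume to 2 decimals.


Shape: cone
Radius r = 6 units, Height h = 11 units
Formula: V = (1/3) * pi * r^2 * h
r^2 = 36
pi * r^2 * h = pi * 36 * 11 = 396 * pi
V = 396 * pi / 3
V = 414.69
414.69 units^3


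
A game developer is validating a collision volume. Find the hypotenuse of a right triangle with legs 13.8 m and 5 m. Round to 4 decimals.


Shape: right triangle
Legs a = 13.8 m, b = 5 m
Formula: c = sqrt(a^2 + b^2)
a^2 = 190.44, b^2 = 25
a^2 + b^2 = 215.44
c = sqrt(215.44)
c = 14.6779
14.6779 m


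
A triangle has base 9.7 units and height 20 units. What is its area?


Shape: triangle
Base b = 9.7 units, Height h = 20 units
Formula: A = (1/2) * b * h
A = 0.5 * 9.7 * 20
A = 0.5 * 194
A = 97
97 units^2


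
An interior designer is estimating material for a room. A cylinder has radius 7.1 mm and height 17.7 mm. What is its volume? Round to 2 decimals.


Shape: cylinder
Radius r = 7.1 mm, Height h = 17.7 mm
Formula: V = pi * r^2 * h
r^2 = 50.41
V = pi * 50.41 * 17.7
V = 892.257 * pi
V = 2803.11
2803.11 mm^3


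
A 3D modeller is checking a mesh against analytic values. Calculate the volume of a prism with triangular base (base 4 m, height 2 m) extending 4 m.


Shape: triangular prism
Triangle base = 4 m, triangle height = 2 m, prism length L = 4 m
Formula: V = (1/2 * b * h_tri) * L
Cross-section area = 0.5 * 4 * 2 = 4
V = 4 * 4
V = 16
16 m^3


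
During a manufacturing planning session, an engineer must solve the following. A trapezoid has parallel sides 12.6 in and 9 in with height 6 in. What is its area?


Shape: trapezoid
Parallel sides a = 12.6 in, b = 9 in; Height h = 6 in
Formula: A = (a + b) * h / 2
a + b = 12.6 + 9 = 21.6
A = 21.6 * 6 / 2
A = 129.6 / 2
A = 64.8
64.8 in^2


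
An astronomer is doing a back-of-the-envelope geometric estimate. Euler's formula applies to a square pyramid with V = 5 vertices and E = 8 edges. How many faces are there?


Polyhedron: square pyramid
Euler's formula for convex polyhedra: V - E + F = 2
Given: V = 5 vertices and E = 8 edges
Solve for F:
F = 2 + E - V = 2 + 8 - 5 = 5
5 faces


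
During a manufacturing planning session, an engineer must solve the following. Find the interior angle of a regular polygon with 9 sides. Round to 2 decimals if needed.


Shape: regular nonagon (9 sides)
Formula: interior angle = (n - 2) * 180 / n
(n - 2) = 7
(n - 2) * 180 = 1260
angle = 1260 / 9
angle = 140
140 degrees


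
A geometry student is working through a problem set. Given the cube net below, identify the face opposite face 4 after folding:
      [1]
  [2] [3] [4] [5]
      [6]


Net: cross layout. Take square 3 as the base (bottom).
Fold the four squares in the horizontal row up around 3: 2 -> left, 4 -> right, 5 wraps to the top.
Fold 1 and 6 up from 3: 1 -> back, 6 -> front.
Opposite pairs are therefore: (1, 6), (2, 4), (3, 5).
Face 4 is opposite face 2.
face 2


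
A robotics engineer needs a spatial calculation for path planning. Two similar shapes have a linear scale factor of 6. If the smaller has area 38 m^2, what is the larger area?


Linear scale factor k = 6
Original area = 38 m^2
Rule: under a linear scaling by k, areas scale by k^2.
k^2 = 6^2 = 36
New area = 38 * 36
New area = 1368
1368 m^2


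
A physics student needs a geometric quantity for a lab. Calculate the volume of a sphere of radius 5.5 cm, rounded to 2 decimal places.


Shape: sphere
Radius r = 5.5 cm
Formula: V = (4/3) * pi * r^3
r^3 = 166.375
(4/3) * 166.375 = 221.833333
V = 221.833333 * pi
V = 696.91
696.91 cm^3


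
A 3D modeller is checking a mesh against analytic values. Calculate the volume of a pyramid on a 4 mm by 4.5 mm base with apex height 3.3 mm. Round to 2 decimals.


Shape: rectangular pyramid
Base: 4 mm x 4.5 mm, Height h = 3.3 mm
Formula: V = (1/3) * base_area * h
base_area = 4 * 4.5 = 18
base_area * h = 18 * 3.3 = 59.4
V = 59.4 / 3
V = 19.8
19.8 mm^3


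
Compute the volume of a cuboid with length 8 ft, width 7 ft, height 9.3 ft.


Shape: rectangular prism
l = 8 ft, w = 7 ft, h = 9.3 ft
Formula: V = l * w * h
V = 8 * 7 * 9.3
V = 56 * 9.3
V = 520.8
520.8 ft^3


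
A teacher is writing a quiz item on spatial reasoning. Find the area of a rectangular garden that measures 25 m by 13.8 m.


Shape: rectangle
Length l = 25 m, Width w = 13.8 m
Formula: A = l * w
A = 25 * 13.8
A = 345
345 m^2


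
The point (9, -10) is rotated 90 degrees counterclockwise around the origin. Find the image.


Transformation: rotation about the origin
Original point: (9, -10)
Rule for 90 deg counterclockwise: (x, y) -> (-y, x)
Apply: (9, -10) -> (10, 9)
(10, 9)


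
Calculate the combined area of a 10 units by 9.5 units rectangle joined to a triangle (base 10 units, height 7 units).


Composite shape: rectangle + triangle
Rectangle area = 10 * 9.5 = 95
Triangle area = 0.5 * 10 * 7 = 35
Total = 95 + 35
Total = 130
130 units^2


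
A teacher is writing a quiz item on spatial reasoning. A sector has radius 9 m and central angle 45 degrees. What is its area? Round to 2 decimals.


Shape: circular sector
Radius r = 9 m, Angle = 45 degrees
Formula: A = (angle/360) * pi * r^2
r^2 = 81
Fraction of circle = 45/360
A = (45/360) * pi * 81
A = 10.125 * pi
A = 31.81
31.81 m^2


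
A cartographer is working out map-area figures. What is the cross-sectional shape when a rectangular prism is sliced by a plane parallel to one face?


Solid: rectangular prism
Cutting plane: parallel to one face
Visualize the intersection of the plane with the solid's surface.
The boundary of the cut region is a rectangle.
rectangle


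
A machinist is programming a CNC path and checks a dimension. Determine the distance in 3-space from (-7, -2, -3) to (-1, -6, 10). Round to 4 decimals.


3D distance between two points
P1 = (-7, -2, -3), P2 = (-1, -6, 10)
Formula: d = sqrt((x2-x1)^2 + (y2-y1)^2 + (z2-z1)^2)
dx = -1 - -7 = 6
dy = -6 - -2 = -4
dz = 10 - -3 = 13
dx^2 + dy^2 + dz^2 = 36 + 16 + 169 = 221
d = sqrt(221)
d = 14.8661
14.8661 units


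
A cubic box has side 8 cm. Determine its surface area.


Shape: cube
Side s = 8 cm
A cube has 6 square faces.
Formula: SA = 6 * s^2
s^2 = 64
SA = 6 * 64
SA = 384
384 cm^2


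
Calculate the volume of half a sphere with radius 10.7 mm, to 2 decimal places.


Shape: hemisphere (half of a sphere)
Radius r = 10.7 mm
Formula: V = (1/2) * (4/3) * pi * r^3 = (2/3) * pi * r^3
r^3 = 1225.043
(2/3) * 1225.043 = 816.695333
V = 816.695333 * pi
V = 2565.72
2565.72 mm^3


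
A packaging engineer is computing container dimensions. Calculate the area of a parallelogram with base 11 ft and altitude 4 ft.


Shape: parallelogram
Base b = 11 ft, Height h = 4 ft
Formula: A = b * h
A = 11 * 4
A = 44
44 ft^2


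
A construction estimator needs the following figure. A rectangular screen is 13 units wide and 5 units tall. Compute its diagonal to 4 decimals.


Shape: rectangle (diagonal via Pythagoras)
Sides: 13 units and 5 units
Formula: d = sqrt(l^2 + w^2)
l^2 = 169, w^2 = 25
l^2 + w^2 = 194
d = sqrt(194)
d = 13.9284
13.9284 units


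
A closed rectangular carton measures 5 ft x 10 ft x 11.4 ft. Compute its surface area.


Shape: rectangular prism
l = 5 ft, w = 10 ft, h = 11.4 ft
Formula: SA = 2(lw + lh + wh)
lw = 50, lh = 57, wh = 114
lw + lh + wh = 221
SA = 2 * 221
SA = 442
442 ft^2


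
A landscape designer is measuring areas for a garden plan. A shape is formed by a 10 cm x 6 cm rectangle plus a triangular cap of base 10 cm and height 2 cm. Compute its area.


Composite shape: rectangle + triangle
Rectangle area = 10 * 6 = 60
Triangle area = 0.5 * 10 * 2 = 10
Total = 60 + 10
Total = 70
70 cm^2


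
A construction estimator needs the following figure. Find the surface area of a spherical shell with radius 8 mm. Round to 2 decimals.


Shape: sphere
Radius r = 8 mm
Formula: SA = 4 * pi * r^2
r^2 = 64
SA = 4 * pi * 64
SA = 256 * pi
SA = 804.25
804.25 mm^2


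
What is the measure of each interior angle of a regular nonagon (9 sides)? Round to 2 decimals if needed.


Shape: regular nonagon (9 sides)
Formula: interior angle = (n - 2) * 180 / n
(n - 2) = 7
(n - 2) * 180 = 1260
angle = 1260 / 9
angle = 140
140 degrees


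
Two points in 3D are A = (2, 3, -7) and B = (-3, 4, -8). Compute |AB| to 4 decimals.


3D distance between two points
P1 = (2, 3, -7), P2 = (-3, 4, -8)
Formula: d = sqrt((x2-x1)^2 + (y2-y1)^2 + (z2-z1)^2)
dx = -3 - 2 = -5
dy = 4 - 3 = 1
dz = -8 - -7 = -1
dx^2 + dy^2 + dz^2 = 25 + 1 + 1 = 27
d = sqrt(27)
d = 5.1962
5.1962 units


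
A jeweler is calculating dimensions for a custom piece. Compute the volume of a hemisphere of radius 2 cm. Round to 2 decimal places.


Shape: hemisphere (half of a sphere)
Radius r = 2 cm
Formula: V = (1/2) * (4/3) * pi * r^3 = (2/3) * pi * r^3
r^3 = 8
(2/3) * 8 = 5.333333
V = 5.333333 * pi
V = 16.76
16.76 cm^3


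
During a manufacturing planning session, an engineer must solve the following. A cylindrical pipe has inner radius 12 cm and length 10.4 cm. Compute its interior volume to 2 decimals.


Shape: cylinder
Radius r = 12 cm, Height h = 10.4 cm
Formula: V = pi * r^2 * h
r^2 = 144
V = pi * 144 * 10.4
V = 1497.6 * pi
V = 4704.85
4704.85 cm^3


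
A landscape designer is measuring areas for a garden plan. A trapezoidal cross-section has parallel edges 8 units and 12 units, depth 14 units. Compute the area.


Shape: trapezoid
Parallel sides a = 8 units, b = 12 units; Height h = 14 units
Formula: A = (a + b) * h / 2
a + b = 8 + 12 = 20
A = 20 * 14 / 2
A = 280 / 2
A = 140
140 units^2


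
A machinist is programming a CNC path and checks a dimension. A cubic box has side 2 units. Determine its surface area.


Shape: cube
Side s = 2 units
A cube has 6 square faces.
Formula: SA = 6 * s^2
s^2 = 4
SA = 6 * 4
SA = 24
24 units^2


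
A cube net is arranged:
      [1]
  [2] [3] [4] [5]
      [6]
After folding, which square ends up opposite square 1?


Net: cross layout. Take square 3 as the base (bottom).
Fold the four squares in the horizontal row up around 3: 2 -> left, 4 -> right, 5 wraps to the top.
Fold 1 and 6 up from 3: 1 -> back, 6 -> front.
Opposite pairs are therefore: (1, 6), (2, 4), (3, 5).
Face 1 is opposite face 6.
face 6


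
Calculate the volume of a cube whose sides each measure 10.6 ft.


Shape: cube
Side s = 10.6 ft
Formula: V = s^3
V = 10.6 * 10.6 * 10.6
V = 112.36 * 10.6
V = 1191.016
1191.016 ft^3


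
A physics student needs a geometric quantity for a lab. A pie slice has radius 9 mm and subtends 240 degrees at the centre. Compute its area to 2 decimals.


Shape: circular sector
Radius r = 9 mm, Angle = 240 degrees
Formula: A = (angle/360) * pi * r^2
r^2 = 81
Fraction of circle = 240/360
A = (240/360) * pi * 81
A = 54 * pi
A = 169.65
169.65 mm^2


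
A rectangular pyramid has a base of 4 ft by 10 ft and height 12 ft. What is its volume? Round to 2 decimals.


Shape: rectangular pyramid
Base: 4 ft x 10 ft, Height h = 12 ft
Formula: V = (1/3) * base_area * h
base_area = 4 * 10 = 40
base_area * h = 40 * 12 = 480
V = 480 / 3
V = 160
160 ft^3


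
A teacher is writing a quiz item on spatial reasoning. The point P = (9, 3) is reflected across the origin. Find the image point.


Transformation: reflection
Original point: (9, 3)
Rule for reflection through the origin: (x, y) -> (-x, -y)
Apply: (9, 3) -> (-9, -3)
(-9, -3)


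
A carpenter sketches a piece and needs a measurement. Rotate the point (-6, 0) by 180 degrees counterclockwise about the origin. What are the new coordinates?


Transformation: rotation about the origin
Original point: (-6, 0)
Rule for 180 deg: (x, y) -> (-x, -y)
Apply: (-6, 0) -> (6, 0)
(6, 0)


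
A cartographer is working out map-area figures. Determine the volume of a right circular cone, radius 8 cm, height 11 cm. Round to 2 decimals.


Shape: cone
Radius r = 8 cm, Height h = 11 cm
Formula: V = (1/3) * pi * r^2 * h
r^2 = 64
pi * r^2 * h = pi * 64 * 11 = 704 * pi
V = 704 * pi / 3
V = 737.23
737.23 cm^3


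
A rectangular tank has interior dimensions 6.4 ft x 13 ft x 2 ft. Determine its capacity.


Shape: rectangular prism
l = 6.4 ft, w = 13 ft, h = 2 ft
Formula: V = l * w * h
V = 6.4 * 13 * 2
V = 83.2 * 2
V = 166.4
166.4 ft^3


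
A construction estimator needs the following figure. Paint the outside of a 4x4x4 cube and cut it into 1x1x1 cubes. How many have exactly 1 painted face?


Large cube: 4 x 4 x 4, cut into unit cubes.
n = 4, so n - 2 = 2
Cubes with 1 painted face lie in the interior of each face.
A cube has 6 faces; each contributes (n - 2)^2 = 4 such cubes.
Count = 6 * 4 = 24
24 unit cubes


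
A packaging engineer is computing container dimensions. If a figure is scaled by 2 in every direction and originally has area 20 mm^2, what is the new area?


Linear scale factor k = 2
Original area = 20 mm^2
Rule: under a linear scaling by k, areas scale by k^2.
k^2 = 2^2 = 4
New area = 20 * 4
New area = 80
80 mm^2


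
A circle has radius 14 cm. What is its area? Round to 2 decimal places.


Shape: circle
Radius r = 14 cm
Formula: A = pi * r^2
r^2 = 14^2 = 196
A = pi * 196
A = 615.75
615.75 cm^2


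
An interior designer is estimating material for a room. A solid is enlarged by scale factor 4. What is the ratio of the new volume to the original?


Linear scale factor k = 4
Rule: under a linear scaling by k, volumes scale by k^3.
k^3 = 4 * 4 * 4
k^3 = 16 * 4
k^3 = 64
Volume scales by a factor of 64.
64 (dimensionless)


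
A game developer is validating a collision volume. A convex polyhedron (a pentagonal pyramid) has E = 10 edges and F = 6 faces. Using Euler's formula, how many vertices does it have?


Polyhedron: pentagonal pyramid
Euler's formula for convex polyhedra: V - E + F = 2
Given: E = 10 edges and F = 6 faces
Solve for V:
V = 2 + E - F = 2 + 10 - 6 = 6
6 vertices


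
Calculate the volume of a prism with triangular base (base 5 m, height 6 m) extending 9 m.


Shape: triangular prism
Triangle base = 5 m, triangle height = 6 m, prism length L = 9 m
Formula: V = (1/2 * b * h_tri) * L
Cross-section area = 0.5 * 5 * 6 = 15
V = 15 * 9
V = 135
135 m^3


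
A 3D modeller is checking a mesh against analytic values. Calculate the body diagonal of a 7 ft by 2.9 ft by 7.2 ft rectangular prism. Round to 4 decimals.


Shape: rectangular box (space diagonal)
l = 7 ft, w = 2.9 ft, h = 7.2 ft
Visualize: the diagonal of the base, then a right triangle with that diagonal and the height.
Formula: d = sqrt(l^2 + w^2 + h^2)
l^2 + w^2 + h^2 = 49 + 8.41 + 51.84 = 109.25
d = sqrt(109.25)
d = 10.4523
10.4523 ft


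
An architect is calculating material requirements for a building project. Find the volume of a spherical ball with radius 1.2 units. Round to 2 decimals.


Shape: sphere
Radius r = 1.2 units
Formula: V = (4/3) * pi * r^3
r^3 = 1.728
(4/3) * 1.728 = 2.304
V = 2.304 * pi
V = 7.24
7.24 units^3


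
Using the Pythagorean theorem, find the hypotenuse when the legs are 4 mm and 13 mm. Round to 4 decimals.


Shape: right triangle
Legs a = 4 mm, b = 13 mm
Formula: c = sqrt(a^2 + b^2)
a^2 = 16, b^2 = 169
a^2 + b^2 = 185
c = sqrt(185)
c = 13.6015
13.6015 mm


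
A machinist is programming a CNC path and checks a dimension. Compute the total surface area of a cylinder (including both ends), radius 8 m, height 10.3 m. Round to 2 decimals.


Shape: closed cylinder
Radius r = 8 m, Height h = 10.3 m
Formula: SA = 2*pi*r^2 + 2*pi*r*h = 2*pi*r*(r + h)
r + h = 18.3
2 * r * (r + h) = 2 * 8 * 18.3 = 292.8
SA = 292.8 * pi
SA = 919.86
919.86 m^2


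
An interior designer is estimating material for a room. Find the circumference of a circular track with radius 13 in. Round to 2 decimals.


Shape: circle
Radius r = 13 in
Formula: C = 2 * pi * r
C = 2 * pi * 13
C = 26 * pi
C = 81.68
81.68 in


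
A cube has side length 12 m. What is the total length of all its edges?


Shape: cube
Side s = 12 m
A cube has 12 edges, all equal.
Formula: total edge length = 12 * s
Total = 12 * 12
Total = 144
144 m


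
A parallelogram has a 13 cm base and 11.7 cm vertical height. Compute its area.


Shape: parallelogram
Base b = 13 cm, Height h = 11.7 cm
Formula: A = b * h
A = 13 * 11.7
A = 152.1
152.1 cm^2


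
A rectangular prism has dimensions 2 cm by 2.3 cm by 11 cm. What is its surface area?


Shape: rectangular prism
l = 2 cm, w = 2.3 cm, h = 11 cm
Formula: SA = 2(lw + lh + wh)
lw = 4.6, lh = 22, wh = 25.3
lw + lh + wh = 51.9
SA = 2 * 51.9
SA = 103.8
103.8 cm^2


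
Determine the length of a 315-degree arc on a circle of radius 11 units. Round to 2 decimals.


Shape: circular arc
Radius r = 11 units, Angle = 315 degrees
Formula: L = (angle/360) * 2 * pi * r
2 * pi * r = 22 * pi
L = (315/360) * 22 * pi
L = 19.25 * pi
L = 60.48
60.48 units


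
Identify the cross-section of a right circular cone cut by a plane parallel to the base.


Solid: right circular cone
Cutting plane: parallel to the base
Visualize the intersection of the plane with the solid's surface.
The boundary of the cut region is a circle.
circle


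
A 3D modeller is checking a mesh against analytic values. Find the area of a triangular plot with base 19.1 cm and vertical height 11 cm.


Shape: triangle
Base b = 19.1 cm, Height h = 11 cm
Formula: A = (1/2) * b * h
A = 0.5 * 19.1 * 11
A = 0.5 * 210.1
A = 105.05
105.05 cm^2


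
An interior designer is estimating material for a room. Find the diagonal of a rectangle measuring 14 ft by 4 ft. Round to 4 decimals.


Shape: rectangle (diagonal via Pythagoras)
Sides: 14 ft and 4 ft
Formula: d = sqrt(l^2 + w^2)
l^2 = 196, w^2 = 16
l^2 + w^2 = 212
d = sqrt(212)
d = 14.5602
14.5602 ft


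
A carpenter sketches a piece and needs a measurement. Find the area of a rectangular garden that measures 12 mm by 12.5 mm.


Shape: rectangle
Length l = 12 mm, Width w = 12.5 mm
Formula: A = l * w
A = 12 * 12.5
A = 150
150 mm^2


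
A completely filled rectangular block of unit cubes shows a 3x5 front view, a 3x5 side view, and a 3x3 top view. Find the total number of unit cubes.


Orthographic views of a solid rectangular block:
Front view 3 x 5 -> length = 3, height = 5
Side view 3 x 5 -> width = 3, height = 5 (consistent)
Top view 3 x 3 -> confirms length = 3, width = 3
The block is 3 x 3 x 5.
Total unit cubes = 3 * 3 * 5 = 45
45 unit cubes


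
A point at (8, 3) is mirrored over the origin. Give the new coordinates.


Transformation: reflection
Original point: (8, 3)
Rule for reflection through the origin: (x, y) -> (-x, -y)
Apply: (8, 3) -> (-8, -3)
(-8, -3)


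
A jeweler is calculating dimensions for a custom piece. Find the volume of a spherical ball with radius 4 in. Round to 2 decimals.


Shape: sphere
Radius r = 4 in
Formula: V = (4/3) * pi * r^3
r^3 = 64
(4/3) * 64 = 85.333333
V = 85.333333 * pi
V = 268.08
268.08 in^3
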